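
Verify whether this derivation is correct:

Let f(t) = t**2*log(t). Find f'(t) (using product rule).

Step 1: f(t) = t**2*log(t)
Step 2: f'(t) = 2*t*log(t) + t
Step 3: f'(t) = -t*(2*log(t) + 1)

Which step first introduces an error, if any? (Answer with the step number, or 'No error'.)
Step 3

Step 3 is incorrect due to a sign flip.
The step shows: -t*(2*log(t) + 1)
The correct value should be: t*(2*log(t) + 1)

Explanation: The sign of the whole expression was flipped: the term t*(2*log(t) + 1) was incorrectly written as -t*(2*log(t) + 1)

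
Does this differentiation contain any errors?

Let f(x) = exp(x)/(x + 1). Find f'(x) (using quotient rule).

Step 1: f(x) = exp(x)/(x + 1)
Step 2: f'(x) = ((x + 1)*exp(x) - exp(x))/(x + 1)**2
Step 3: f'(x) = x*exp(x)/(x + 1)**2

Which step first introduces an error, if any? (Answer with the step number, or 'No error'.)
No error

All steps in this derivation are correct.
The final answer f'(x) = x*exp(x)/(x + 1)**2 is valid.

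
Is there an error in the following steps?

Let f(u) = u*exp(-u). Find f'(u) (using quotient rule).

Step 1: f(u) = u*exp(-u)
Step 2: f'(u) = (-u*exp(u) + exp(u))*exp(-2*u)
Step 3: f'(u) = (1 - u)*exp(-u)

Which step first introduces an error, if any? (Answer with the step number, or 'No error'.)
No error

All steps in this derivation are correct.
The final answer f'(u) = (1 - u)*exp(-u) is valid.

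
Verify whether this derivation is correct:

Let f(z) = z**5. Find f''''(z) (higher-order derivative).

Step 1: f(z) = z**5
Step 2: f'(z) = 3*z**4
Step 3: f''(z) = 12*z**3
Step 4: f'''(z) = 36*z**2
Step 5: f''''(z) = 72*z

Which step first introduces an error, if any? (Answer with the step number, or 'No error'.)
Step 2

Step 2 is incorrect due to a wrong coefficient.
The step shows: 3*z**4
The correct value should be: 5*z**4

Explanation: The coefficient 5 was incorrectly written as 3: the term 5*z**4 was incorrectly written as 3*z**4
The later steps are derived from this incorrect expression, so the error originates in Step 2.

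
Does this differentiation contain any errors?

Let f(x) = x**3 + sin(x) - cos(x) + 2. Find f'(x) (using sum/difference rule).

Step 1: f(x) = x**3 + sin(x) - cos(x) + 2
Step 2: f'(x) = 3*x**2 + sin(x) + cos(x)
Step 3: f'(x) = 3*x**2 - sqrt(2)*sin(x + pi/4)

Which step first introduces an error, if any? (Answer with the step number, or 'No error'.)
Step 3

Step 3 is incorrect due to a sign flip.
The step shows: 3*x**2 - sqrt(2)*sin(x + pi/4)
The correct value should be: 3*x**2 + sqrt(2)*sin(x + pi/4)

Explanation: The sign of one term was flipped: the term sqrt(2)*sin(x + pi/4) was incorrectly written as -sqrt(2)*sin(x + pi/4)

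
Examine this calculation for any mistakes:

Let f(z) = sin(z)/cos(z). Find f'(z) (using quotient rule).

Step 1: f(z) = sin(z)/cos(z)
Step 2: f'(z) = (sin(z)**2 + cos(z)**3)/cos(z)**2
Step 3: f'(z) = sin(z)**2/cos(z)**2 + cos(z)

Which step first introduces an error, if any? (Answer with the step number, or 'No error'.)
Step 2

Step 2 is incorrect due to a wrong exponent.
The step shows: (sin(z)**2 + cos(z)**3)/cos(z)**2
The correct value should be: (sin(z)**2 + cos(z)**2)/cos(z)**2

Explanation: The exponent 2 on cos(z) was incorrectly written as 3: the term (sin(z)**2 + cos(z)**2)/cos(z)**2 was incorrectly written as (sin(z)**2 + cos(z)**3)/cos(z)**2
The later steps are derived from this incorrect expression, so the error originates in Step 2.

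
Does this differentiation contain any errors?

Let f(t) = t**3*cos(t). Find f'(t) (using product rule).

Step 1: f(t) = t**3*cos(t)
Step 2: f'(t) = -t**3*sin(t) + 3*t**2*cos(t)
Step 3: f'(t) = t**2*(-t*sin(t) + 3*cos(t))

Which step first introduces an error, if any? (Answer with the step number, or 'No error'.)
No error

All steps in this derivation are correct.
The final answer f'(t) = t**2*(-t*sin(t) + 3*cos(t)) is valid.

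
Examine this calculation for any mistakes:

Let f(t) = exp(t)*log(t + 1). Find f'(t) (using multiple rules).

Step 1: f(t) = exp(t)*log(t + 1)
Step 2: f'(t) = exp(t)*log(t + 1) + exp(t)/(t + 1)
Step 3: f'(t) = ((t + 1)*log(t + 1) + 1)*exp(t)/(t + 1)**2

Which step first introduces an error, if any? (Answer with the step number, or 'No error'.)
Step 3

Step 3 is incorrect due to a wrong exponent.
The step shows: ((t + 1)*log(t + 1) + 1)*exp(t)/(t + 1)**2
The correct value should be: ((t + 1)*log(t + 1) + 1)*exp(t)/(t + 1)

Explanation: The exponent -1 on t + 1 was incorrectly written as -2: the term ((t + 1)*log(t + 1) + 1)*exp(t)/(t + 1) was incorrectly written as ((t + 1)*log(t + 1) + 1)*exp(t)/(t + 1)**2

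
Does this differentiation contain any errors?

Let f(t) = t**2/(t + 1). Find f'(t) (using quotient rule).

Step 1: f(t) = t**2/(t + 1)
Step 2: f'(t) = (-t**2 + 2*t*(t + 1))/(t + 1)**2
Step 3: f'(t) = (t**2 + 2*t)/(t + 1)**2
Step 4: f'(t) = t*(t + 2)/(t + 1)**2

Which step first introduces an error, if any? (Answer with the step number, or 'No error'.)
No error

All steps in this derivation are correct.
The final answer f'(t) = t*(t + 2)/(t + 1)**2 is valid.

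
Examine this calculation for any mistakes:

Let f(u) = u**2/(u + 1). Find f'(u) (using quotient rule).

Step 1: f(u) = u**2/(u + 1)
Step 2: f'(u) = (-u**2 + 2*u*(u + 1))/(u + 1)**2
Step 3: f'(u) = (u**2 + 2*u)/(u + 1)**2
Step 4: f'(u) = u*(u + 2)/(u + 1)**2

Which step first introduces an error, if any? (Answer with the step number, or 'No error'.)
No error

All steps in this derivation are correct.
The final answer f'(u) = u*(u + 2)/(u + 1)**2 is valid.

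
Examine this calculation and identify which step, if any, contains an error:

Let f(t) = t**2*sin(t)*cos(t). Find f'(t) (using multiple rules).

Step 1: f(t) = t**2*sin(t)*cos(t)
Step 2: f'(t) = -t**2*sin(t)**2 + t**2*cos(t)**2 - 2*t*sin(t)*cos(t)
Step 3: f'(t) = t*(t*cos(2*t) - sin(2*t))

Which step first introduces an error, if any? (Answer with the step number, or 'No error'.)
Step 2

Step 2 is incorrect due to a sign flip.
The step shows: -t**2*sin(t)**2 + t**2*cos(t)**2 - 2*t*sin(t)*cos(t)
The correct value should be: -t**2*sin(t)**2 + t**2*cos(t)**2 + 2*t*sin(t)*cos(t)

Explanation: The sign of one term was flipped: the term 2*t*sin(t)*cos(t) was incorrectly written as -2*t*sin(t)*cos(t)
The later steps are derived from this incorrect expression, so the error originates in Step 2.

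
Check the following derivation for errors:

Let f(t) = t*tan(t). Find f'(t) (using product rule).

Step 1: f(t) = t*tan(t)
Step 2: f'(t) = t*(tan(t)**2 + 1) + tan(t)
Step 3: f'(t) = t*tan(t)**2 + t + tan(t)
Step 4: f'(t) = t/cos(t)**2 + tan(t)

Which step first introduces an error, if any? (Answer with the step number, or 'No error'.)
No error

All steps in this derivation are correct.
The final answer f'(t) = t/cos(t)**2 + tan(t) is valid.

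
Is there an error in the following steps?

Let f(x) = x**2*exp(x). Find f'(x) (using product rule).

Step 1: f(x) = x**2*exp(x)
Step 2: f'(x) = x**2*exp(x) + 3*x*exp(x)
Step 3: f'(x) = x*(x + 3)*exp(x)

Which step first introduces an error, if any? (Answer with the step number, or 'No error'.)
Step 2

Step 2 is incorrect due to a wrong coefficient.
The step shows: x**2*exp(x) + 3*x*exp(x)
The correct value should be: x**2*exp(x) + 2*x*exp(x)

Explanation: The coefficient 2 was incorrectly written as 3: the term 2*x*exp(x) was incorrectly written as 3*x*exp(x)
The later steps are derived from this incorrect expression, so the error originates in Step 2.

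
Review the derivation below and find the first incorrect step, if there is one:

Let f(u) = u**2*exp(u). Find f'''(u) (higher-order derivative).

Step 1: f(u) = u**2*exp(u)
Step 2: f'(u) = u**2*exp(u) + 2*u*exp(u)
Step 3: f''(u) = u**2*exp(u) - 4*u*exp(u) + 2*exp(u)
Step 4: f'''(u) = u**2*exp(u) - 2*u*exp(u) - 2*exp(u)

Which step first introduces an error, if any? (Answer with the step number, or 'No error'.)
Step 3

Step 3 is incorrect due to a sign flip.
The step shows: u**2*exp(u) - 4*u*exp(u) + 2*exp(u)
The correct value should be: u**2*exp(u) + 4*u*exp(u) + 2*exp(u)

Explanation: The sign of one term was flipped: the term 4*u*exp(u) was incorrectly written as -4*u*exp(u)
The later steps are derived from this incorrect expression, so the error originates in Step 3.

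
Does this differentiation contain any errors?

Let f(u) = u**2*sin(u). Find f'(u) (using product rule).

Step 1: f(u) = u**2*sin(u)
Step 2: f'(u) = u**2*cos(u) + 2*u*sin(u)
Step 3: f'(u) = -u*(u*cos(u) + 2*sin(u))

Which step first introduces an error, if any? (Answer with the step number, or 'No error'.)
Step 3

Step 3 is incorrect due to a sign flip.
The step shows: -u*(u*cos(u) + 2*sin(u))
The correct value should be: u*(u*cos(u) + 2*sin(u))

Explanation: The sign of the whole expression was flipped: the term u*(u*cos(u) + 2*sin(u)) was incorrectly written as -u*(u*cos(u) + 2*sin(u))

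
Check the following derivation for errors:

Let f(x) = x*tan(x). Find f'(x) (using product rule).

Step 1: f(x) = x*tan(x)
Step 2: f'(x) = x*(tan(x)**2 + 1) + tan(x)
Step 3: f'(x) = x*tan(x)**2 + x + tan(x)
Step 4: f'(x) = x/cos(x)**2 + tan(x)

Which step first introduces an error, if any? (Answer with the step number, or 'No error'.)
No error

All steps in this derivation are correct.
The final answer f'(x) = x/cos(x)**2 + tan(x) is valid.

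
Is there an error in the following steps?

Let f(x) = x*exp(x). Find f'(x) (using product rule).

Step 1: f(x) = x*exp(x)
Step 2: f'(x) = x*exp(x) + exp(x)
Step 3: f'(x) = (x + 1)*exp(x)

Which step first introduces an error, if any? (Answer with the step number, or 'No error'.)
No error

All steps in this derivation are correct.
The final answer f'(x) = (x + 1)*exp(x) is valid.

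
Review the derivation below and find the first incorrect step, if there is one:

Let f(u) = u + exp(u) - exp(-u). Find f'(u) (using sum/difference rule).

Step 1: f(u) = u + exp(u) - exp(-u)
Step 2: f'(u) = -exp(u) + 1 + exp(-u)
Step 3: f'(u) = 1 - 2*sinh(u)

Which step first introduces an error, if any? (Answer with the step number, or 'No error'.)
Step 2

Step 2 is incorrect due to a sign flip.
The step shows: -exp(u) + 1 + exp(-u)
The correct value should be: exp(u) + 1 + exp(-u)

Explanation: The sign of one term was flipped: the term exp(u) was incorrectly written as -exp(u)
The later steps are derived from this incorrect expression, so the error originates in Step 2.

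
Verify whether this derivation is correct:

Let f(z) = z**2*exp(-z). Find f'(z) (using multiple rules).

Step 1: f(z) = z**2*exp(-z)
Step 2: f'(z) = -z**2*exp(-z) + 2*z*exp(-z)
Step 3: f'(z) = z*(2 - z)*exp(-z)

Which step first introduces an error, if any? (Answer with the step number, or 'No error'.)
No error

All steps in this derivation are correct.
The final answer f'(z) = z*(2 - z)*exp(-z) is valid.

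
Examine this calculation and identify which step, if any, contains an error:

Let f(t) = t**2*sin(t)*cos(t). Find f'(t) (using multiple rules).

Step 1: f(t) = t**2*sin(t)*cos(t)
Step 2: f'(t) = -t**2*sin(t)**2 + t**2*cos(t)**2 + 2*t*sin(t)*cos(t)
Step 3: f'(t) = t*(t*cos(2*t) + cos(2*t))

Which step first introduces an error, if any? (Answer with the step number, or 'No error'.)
Step 3

Step 3 is incorrect due to a wrong trig function.
The step shows: t*(t*cos(2*t) + cos(2*t))
The correct value should be: t*(t*cos(2*t) + sin(2*t))

Explanation: sin(2*t) was incorrectly written as cos(2*t): the term t*(t*cos(2*t) + sin(2*t)) was incorrectly written as t*(t*cos(2*t) + cos(2*t))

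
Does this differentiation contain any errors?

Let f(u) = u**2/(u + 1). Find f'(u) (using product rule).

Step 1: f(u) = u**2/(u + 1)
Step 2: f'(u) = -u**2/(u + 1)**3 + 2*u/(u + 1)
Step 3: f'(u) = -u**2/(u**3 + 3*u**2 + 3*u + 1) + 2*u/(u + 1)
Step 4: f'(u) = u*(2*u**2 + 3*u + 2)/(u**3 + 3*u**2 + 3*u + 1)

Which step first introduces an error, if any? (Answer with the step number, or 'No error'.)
Step 2

Step 2 is incorrect due to a wrong exponent.
The step shows: -u**2/(u + 1)**3 + 2*u/(u + 1)
The correct value should be: -u**2/(u + 1)**2 + 2*u/(u + 1)

Explanation: The exponent -2 on u + 1 was incorrectly written as -3: the term -u**2/(u + 1)**2 was incorrectly written as -u**2/(u + 1)**3
The later steps are derived from this incorrect expression, so the error originates in Step 2.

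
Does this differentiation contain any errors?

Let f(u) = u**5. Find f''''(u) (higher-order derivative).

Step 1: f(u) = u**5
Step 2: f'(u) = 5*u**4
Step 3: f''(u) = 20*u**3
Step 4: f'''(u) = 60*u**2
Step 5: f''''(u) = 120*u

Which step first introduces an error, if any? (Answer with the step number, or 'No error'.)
No error

All steps in this derivation are correct.
The final answer f''''(u) = 120*u is valid.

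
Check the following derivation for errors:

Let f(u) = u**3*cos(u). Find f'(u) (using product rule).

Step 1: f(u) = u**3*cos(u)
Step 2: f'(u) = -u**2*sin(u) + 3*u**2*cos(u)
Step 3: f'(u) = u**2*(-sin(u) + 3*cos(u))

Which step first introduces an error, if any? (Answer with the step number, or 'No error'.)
Step 2

Step 2 is incorrect due to a wrong exponent.
The step shows: -u**2*sin(u) + 3*u**2*cos(u)
The correct value should be: -u**3*sin(u) + 3*u**2*cos(u)

Explanation: The exponent 3 on u was incorrectly written as 2: the term -u**3*sin(u) was incorrectly written as -u**2*sin(u)
The later steps are derived from this incorrect expression, so the error originates in Step 2.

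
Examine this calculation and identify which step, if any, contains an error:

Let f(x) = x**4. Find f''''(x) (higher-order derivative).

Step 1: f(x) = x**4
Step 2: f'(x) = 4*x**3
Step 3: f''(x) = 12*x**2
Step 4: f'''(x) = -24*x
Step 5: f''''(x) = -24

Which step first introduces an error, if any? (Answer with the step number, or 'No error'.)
Step 4

Step 4 is incorrect due to a sign flip.
The step shows: -24*x
The correct value should be: 24*x

Explanation: The sign of the whole expression was flipped: the term 24*x was incorrectly written as -24*x
The later steps are derived from this incorrect expression, so the error originates in Step 4.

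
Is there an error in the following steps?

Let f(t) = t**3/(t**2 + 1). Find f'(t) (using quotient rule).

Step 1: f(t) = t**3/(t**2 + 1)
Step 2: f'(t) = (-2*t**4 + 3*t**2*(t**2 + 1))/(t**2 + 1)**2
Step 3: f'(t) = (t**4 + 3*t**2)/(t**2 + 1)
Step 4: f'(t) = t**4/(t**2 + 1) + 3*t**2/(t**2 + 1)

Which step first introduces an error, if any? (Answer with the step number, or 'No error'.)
Step 3

Step 3 is incorrect due to a wrong exponent.
The step shows: (t**4 + 3*t**2)/(t**2 + 1)
The correct value should be: (t**4 + 3*t**2)/(t**2 + 1)**2

Explanation: The exponent -2 on t**2 + 1 was incorrectly written as -1: the term (t**4 + 3*t**2)/(t**2 + 1)**2 was incorrectly written as (t**4 + 3*t**2)/(t**2 + 1)
The later steps are derived from this incorrect expression, so the error originates in Step 3.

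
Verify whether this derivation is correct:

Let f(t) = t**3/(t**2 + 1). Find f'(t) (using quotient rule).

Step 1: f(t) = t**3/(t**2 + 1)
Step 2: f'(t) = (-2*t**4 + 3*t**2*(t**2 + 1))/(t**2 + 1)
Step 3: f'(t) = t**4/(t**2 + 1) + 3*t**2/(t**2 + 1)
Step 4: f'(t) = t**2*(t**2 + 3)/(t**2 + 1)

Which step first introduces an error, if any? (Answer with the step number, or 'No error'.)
Step 2

Step 2 is incorrect due to a wrong exponent.
The step shows: (-2*t**4 + 3*t**2*(t**2 + 1))/(t**2 + 1)
The correct value should be: (-2*t**4 + 3*t**2*(t**2 + 1))/(t**2 + 1)**2

Explanation: The exponent -2 on t**2 + 1 was incorrectly written as -1: the term (-2*t**4 + 3*t**2*(t**2 + 1))/(t**2 + 1)**2 was incorrectly written as (-2*t**4 + 3*t**2*(t**2 + 1))/(t**2 + 1)
The later steps are derived from this incorrect expression, so the error originates in Step 2.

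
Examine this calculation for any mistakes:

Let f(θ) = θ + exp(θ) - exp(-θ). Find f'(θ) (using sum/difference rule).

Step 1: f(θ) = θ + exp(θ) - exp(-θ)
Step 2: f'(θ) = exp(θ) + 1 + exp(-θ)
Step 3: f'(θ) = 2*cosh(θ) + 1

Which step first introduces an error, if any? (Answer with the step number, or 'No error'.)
No error

All steps in this derivation are correct.
The final answer f'(θ) = 2*cosh(θ) + 1 is valid.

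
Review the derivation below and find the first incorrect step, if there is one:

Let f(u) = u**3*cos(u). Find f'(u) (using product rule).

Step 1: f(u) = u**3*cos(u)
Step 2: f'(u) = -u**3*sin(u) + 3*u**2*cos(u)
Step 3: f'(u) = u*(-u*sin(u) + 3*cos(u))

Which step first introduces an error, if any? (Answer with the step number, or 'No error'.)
Step 3

Step 3 is incorrect due to a wrong exponent.
The step shows: u*(-u*sin(u) + 3*cos(u))
The correct value should be: u**2*(-u*sin(u) + 3*cos(u))

Explanation: The exponent 2 on u was incorrectly written as 1: the term u**2*(-u*sin(u) + 3*cos(u)) was incorrectly written as u*(-u*sin(u) + 3*cos(u))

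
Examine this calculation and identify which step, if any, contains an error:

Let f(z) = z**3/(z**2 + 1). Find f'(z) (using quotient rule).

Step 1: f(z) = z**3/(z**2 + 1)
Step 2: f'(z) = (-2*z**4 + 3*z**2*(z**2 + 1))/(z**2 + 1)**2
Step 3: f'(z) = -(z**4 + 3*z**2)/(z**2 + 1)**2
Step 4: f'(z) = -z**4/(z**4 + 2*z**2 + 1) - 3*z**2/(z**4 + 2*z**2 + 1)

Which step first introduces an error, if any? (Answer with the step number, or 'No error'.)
Step 3

Step 3 is incorrect due to a sign flip.
The step shows: -(z**4 + 3*z**2)/(z**2 + 1)**2
The correct value should be: (z**4 + 3*z**2)/(z**2 + 1)**2

Explanation: The sign of the whole expression was flipped: the term (z**4 + 3*z**2)/(z**2 + 1)**2 was incorrectly written as -(z**4 + 3*z**2)/(z**2 + 1)**2
The later steps are derived from this incorrect expression, so the error originates in Step 3.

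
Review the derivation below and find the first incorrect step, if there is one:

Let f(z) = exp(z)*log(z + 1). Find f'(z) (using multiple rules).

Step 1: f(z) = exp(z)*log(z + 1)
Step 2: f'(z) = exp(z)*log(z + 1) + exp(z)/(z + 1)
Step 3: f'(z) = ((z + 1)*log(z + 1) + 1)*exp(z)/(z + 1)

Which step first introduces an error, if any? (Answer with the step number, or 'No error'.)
No error

All steps in this derivation are correct.
The final answer f'(z) = ((z + 1)*log(z + 1) + 1)*exp(z)/(z + 1) is valid.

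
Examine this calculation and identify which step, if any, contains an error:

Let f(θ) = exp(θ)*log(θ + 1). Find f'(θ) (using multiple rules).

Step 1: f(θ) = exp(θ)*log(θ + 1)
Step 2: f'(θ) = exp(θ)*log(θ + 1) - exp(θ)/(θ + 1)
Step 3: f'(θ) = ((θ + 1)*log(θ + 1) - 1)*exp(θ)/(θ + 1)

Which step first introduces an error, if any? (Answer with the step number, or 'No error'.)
Step 2

Step 2 is incorrect due to a sign flip.
The step shows: exp(θ)*log(θ + 1) - exp(θ)/(θ + 1)
The correct value should be: exp(θ)*log(θ + 1) + exp(θ)/(θ + 1)

Explanation: The sign of one term was flipped: the term exp(θ)/(θ + 1) was incorrectly written as -exp(θ)/(θ + 1)
The later steps are derived from this incorrect expression, so the error originates in Step 2.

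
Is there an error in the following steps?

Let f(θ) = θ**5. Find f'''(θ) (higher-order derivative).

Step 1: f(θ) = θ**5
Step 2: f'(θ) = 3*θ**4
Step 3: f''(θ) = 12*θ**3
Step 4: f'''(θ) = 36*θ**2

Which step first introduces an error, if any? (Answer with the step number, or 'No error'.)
Step 2

Step 2 is incorrect due to a wrong coefficient.
The step shows: 3*θ**4
The correct value should be: 5*θ**4

Explanation: The coefficient 5 was incorrectly written as 3: the term 5*θ**4 was incorrectly written as 3*θ**4
The later steps are derived from this incorrect expression, so the error originates in Step 2.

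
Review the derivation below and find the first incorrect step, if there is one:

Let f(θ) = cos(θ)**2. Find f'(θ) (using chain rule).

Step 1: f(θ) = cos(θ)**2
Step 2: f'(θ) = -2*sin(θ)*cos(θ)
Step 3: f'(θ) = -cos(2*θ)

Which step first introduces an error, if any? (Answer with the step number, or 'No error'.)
Step 3

Step 3 is incorrect due to a wrong trig function.
The step shows: -cos(2*θ)
The correct value should be: -sin(2*θ)

Explanation: sin(2*θ) was incorrectly written as cos(2*θ): the term -sin(2*θ) was incorrectly written as -cos(2*θ)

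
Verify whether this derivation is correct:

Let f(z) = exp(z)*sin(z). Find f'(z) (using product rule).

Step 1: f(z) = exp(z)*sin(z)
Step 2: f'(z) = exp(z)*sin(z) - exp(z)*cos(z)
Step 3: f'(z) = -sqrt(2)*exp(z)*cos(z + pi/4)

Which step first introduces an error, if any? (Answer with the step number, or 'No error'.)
Step 2

Step 2 is incorrect due to a sign flip.
The step shows: exp(z)*sin(z) - exp(z)*cos(z)
The correct value should be: exp(z)*sin(z) + exp(z)*cos(z)

Explanation: The sign of one term was flipped: the term exp(z)*cos(z) was incorrectly written as -exp(z)*cos(z)
The later steps are derived from this incorrect expression, so the error originates in Step 2.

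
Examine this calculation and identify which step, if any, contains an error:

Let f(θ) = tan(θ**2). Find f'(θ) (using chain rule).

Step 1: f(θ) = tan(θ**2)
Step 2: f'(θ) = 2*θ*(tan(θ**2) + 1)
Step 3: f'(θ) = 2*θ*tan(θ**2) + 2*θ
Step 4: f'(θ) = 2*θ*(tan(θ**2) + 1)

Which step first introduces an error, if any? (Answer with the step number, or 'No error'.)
Step 2

Step 2 is incorrect due to a wrong exponent.
The step shows: 2*θ*(tan(θ**2) + 1)
The correct value should be: 2*θ*(tan(θ**2)**2 + 1)

Explanation: The exponent 2 on tan(θ**2) was incorrectly written as 1: the term 2*θ*(tan(θ**2)**2 + 1) was incorrectly written as 2*θ*(tan(θ**2) + 1)
The later steps are derived from this incorrect expression, so the error originates in Step 2.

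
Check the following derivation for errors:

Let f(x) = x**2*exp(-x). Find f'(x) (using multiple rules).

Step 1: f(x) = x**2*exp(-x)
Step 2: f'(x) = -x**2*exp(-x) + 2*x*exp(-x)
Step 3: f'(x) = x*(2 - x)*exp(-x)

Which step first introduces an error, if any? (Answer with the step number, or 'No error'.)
No error

All steps in this derivation are correct.
The final answer f'(x) = x*(2 - x)*exp(-x) is valid.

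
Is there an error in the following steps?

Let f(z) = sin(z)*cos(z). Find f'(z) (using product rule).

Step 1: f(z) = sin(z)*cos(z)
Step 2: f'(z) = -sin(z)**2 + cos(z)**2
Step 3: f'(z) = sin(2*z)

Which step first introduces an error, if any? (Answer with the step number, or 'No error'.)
Step 3

Step 3 is incorrect due to a wrong trig function.
The step shows: sin(2*z)
The correct value should be: cos(2*z)

Explanation: cos(2*z) was incorrectly written as sin(2*z): the term cos(2*z) was incorrectly written as sin(2*z)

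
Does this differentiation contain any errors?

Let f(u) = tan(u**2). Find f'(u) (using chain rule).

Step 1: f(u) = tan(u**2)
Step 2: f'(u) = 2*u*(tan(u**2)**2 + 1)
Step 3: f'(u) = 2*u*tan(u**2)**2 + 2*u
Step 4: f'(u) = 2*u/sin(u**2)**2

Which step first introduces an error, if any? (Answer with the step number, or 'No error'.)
Step 4

Step 4 is incorrect due to a wrong trig function.
The step shows: 2*u/sin(u**2)**2
The correct value should be: 2*u/cos(u**2)**2

Explanation: cos(u**2) was incorrectly written as sin(u**2): the term 2*u/cos(u**2)**2 was incorrectly written as 2*u/sin(u**2)**2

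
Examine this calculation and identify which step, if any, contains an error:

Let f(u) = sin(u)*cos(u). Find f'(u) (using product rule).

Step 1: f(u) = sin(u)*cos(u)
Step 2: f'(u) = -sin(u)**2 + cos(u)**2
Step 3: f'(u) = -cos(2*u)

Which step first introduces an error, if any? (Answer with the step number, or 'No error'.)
Step 3

Step 3 is incorrect due to a sign flip.
The step shows: -cos(2*u)
The correct value should be: cos(2*u)

Explanation: The sign of the whole expression was flipped: the term cos(2*u) was incorrectly written as -cos(2*u)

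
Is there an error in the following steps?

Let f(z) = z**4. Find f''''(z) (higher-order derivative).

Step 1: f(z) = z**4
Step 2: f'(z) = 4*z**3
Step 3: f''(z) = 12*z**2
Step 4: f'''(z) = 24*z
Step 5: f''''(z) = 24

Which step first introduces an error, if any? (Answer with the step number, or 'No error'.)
No error

All steps in this derivation are correct.
The final answer f''''(z) = 24 is valid.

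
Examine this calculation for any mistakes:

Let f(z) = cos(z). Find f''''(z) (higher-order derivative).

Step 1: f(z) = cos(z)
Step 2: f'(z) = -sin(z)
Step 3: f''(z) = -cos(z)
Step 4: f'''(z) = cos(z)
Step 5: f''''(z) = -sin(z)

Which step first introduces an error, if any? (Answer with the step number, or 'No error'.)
Step 4

Step 4 is incorrect due to a wrong trig function.
The step shows: cos(z)
The correct value should be: sin(z)

Explanation: sin(z) was incorrectly written as cos(z): the term sin(z) was incorrectly written as cos(z)
The later steps are derived from this incorrect expression, so the error originates in Step 4.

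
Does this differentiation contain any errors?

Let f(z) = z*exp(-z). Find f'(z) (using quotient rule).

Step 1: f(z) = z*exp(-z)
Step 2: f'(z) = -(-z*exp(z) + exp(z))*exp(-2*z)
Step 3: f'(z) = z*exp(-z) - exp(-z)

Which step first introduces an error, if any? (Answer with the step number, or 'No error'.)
Step 2

Step 2 is incorrect due to a sign flip.
The step shows: -(-z*exp(z) + exp(z))*exp(-2*z)
The correct value should be: (-z*exp(z) + exp(z))*exp(-2*z)

Explanation: The sign of the whole expression was flipped: the term (-z*exp(z) + exp(z))*exp(-2*z) was incorrectly written as -(-z*exp(z) + exp(z))*exp(-2*z)
The later steps are derived from this incorrect expression, so the error originates in Step 2.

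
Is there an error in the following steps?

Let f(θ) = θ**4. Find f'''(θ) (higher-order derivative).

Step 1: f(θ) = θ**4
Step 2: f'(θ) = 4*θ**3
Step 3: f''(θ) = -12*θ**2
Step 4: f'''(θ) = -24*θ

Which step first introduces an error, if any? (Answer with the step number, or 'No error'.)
Step 3

Step 3 is incorrect due to a sign flip.
The step shows: -12*θ**2
The correct value should be: 12*θ**2

Explanation: The sign of the whole expression was flipped: the term 12*θ**2 was incorrectly written as -12*θ**2
The later steps are derived from this incorrect expression, so the error originates in Step 3.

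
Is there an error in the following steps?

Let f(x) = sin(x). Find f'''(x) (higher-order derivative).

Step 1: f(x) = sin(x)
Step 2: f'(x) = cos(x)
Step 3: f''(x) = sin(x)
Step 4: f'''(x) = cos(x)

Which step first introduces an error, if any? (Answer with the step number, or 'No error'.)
Step 3

Step 3 is incorrect due to a sign flip.
The step shows: sin(x)
The correct value should be: -sin(x)

Explanation: The sign of the whole expression was flipped: the term -sin(x) was incorrectly written as sin(x)
The later steps are derived from this incorrect expression, so the error originates in Step 3.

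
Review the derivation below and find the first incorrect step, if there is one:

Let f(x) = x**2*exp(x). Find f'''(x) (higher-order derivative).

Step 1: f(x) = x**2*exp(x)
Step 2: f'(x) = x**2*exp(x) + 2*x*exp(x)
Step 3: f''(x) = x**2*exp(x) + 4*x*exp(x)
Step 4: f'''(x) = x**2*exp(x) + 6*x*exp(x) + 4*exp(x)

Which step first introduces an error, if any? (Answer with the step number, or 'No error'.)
Step 3

Step 3 is incorrect due to a dropped term.
The step shows: x**2*exp(x) + 4*x*exp(x)
The correct value should be: x**2*exp(x) + 4*x*exp(x) + 2*exp(x)

Explanation: A term was dropped: the term 2*exp(x) was incorrectly omitted
The later steps are derived from this incorrect expression, so the error originates in Step 3.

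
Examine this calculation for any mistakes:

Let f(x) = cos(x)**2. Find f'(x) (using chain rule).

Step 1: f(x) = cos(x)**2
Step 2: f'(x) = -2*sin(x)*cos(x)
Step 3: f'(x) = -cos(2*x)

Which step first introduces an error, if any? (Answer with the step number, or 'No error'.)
Step 3

Step 3 is incorrect due to a wrong trig function.
The step shows: -cos(2*x)
The correct value should be: -sin(2*x)

Explanation: sin(2*x) was incorrectly written as cos(2*x): the term -sin(2*x) was incorrectly written as -cos(2*x)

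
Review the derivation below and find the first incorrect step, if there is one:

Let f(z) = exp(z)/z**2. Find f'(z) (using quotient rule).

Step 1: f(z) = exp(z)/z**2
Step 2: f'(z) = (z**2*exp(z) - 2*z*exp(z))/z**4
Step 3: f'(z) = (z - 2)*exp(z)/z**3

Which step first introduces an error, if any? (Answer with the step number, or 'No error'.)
No error

All steps in this derivation are correct.
The final answer f'(z) = (z - 2)*exp(z)/z**3 is valid.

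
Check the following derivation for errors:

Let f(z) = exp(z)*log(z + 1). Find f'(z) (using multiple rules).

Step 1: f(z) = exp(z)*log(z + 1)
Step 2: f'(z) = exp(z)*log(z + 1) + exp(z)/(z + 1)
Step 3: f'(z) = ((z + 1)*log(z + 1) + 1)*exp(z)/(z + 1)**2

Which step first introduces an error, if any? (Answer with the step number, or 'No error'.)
Step 3

Step 3 is incorrect due to a wrong exponent.
The step shows: ((z + 1)*log(z + 1) + 1)*exp(z)/(z + 1)**2
The correct value should be: ((z + 1)*log(z + 1) + 1)*exp(z)/(z + 1)

Explanation: The exponent -1 on z + 1 was incorrectly written as -2: the term ((z + 1)*log(z + 1) + 1)*exp(z)/(z + 1) was incorrectly written as ((z + 1)*log(z + 1) + 1)*exp(z)/(z + 1)**2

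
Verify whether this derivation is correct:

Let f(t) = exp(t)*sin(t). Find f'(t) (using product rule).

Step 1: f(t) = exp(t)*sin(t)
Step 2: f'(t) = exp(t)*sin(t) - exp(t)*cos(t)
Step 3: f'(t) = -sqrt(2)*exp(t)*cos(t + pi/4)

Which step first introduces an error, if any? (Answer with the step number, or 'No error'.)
Step 2

Step 2 is incorrect due to a sign flip.
The step shows: exp(t)*sin(t) - exp(t)*cos(t)
The correct value should be: exp(t)*sin(t) + exp(t)*cos(t)

Explanation: The sign of one term was flipped: the term exp(t)*cos(t) was incorrectly written as -exp(t)*cos(t)
The later steps are derived from this incorrect expression, so the error originates in Step 2.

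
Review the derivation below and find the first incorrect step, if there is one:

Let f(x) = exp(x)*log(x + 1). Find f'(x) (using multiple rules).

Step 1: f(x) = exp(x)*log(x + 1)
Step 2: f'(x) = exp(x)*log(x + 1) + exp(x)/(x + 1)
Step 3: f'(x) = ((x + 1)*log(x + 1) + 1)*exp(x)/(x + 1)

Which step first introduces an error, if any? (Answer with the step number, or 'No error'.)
No error

All steps in this derivation are correct.
The final answer f'(x) = ((x + 1)*log(x + 1) + 1)*exp(x)/(x + 1) is valid.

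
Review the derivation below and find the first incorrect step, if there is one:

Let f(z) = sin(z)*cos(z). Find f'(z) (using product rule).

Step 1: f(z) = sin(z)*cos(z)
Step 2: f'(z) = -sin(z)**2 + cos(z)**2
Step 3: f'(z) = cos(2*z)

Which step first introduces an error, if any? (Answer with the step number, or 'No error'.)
No error

All steps in this derivation are correct.
The final answer f'(z) = cos(2*z) is valid.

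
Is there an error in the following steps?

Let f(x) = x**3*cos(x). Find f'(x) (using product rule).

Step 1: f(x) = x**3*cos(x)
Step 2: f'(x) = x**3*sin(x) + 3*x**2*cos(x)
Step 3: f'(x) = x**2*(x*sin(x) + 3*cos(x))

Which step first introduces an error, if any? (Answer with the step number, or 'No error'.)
Step 2

Step 2 is incorrect due to a sign flip.
The step shows: x**3*sin(x) + 3*x**2*cos(x)
The correct value should be: -x**3*sin(x) + 3*x**2*cos(x)

Explanation: The sign of one term was flipped: the term -x**3*sin(x) was incorrectly written as x**3*sin(x)
The later steps are derived from this incorrect expression, so the error originates in Step 2.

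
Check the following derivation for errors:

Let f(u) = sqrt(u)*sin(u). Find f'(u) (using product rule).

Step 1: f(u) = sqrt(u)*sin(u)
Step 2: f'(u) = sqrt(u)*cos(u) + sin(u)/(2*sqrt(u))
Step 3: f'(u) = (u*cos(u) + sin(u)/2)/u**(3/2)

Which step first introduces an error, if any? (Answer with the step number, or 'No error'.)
Step 3

Step 3 is incorrect due to a wrong exponent.
The step shows: (u*cos(u) + sin(u)/2)/u**(3/2)
The correct value should be: (u*cos(u) + sin(u)/2)/sqrt(u)

Explanation: The exponent -1/2 on u was incorrectly written as -3/2: the term (u*cos(u) + sin(u)/2)/sqrt(u) was incorrectly written as (u*cos(u) + sin(u)/2)/u**(3/2)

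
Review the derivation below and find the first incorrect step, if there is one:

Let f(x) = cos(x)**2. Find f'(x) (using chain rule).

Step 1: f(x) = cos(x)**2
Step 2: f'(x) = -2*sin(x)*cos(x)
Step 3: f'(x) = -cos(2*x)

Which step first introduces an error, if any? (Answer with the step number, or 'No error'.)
Step 3

Step 3 is incorrect due to a wrong trig function.
The step shows: -cos(2*x)
The correct value should be: -sin(2*x)

Explanation: sin(2*x) was incorrectly written as cos(2*x): the term -sin(2*x) was incorrectly written as -cos(2*x)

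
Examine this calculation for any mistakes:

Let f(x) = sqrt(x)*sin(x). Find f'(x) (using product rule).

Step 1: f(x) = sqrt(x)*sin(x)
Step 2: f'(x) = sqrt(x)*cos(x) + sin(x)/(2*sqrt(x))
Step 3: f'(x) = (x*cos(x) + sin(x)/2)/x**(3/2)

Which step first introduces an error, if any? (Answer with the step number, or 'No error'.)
Step 3

Step 3 is incorrect due to a wrong exponent.
The step shows: (x*cos(x) + sin(x)/2)/x**(3/2)
The correct value should be: (x*cos(x) + sin(x)/2)/sqrt(x)

Explanation: The exponent -1/2 on x was incorrectly written as -3/2: the term (x*cos(x) + sin(x)/2)/sqrt(x) was incorrectly written as (x*cos(x) + sin(x)/2)/x**(3/2)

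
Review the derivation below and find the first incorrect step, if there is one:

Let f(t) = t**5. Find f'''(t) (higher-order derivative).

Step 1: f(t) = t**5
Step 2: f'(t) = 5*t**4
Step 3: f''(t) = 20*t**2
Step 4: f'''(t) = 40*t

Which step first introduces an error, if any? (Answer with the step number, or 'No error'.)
Step 3

Step 3 is incorrect due to a wrong exponent.
The step shows: 20*t**2
The correct value should be: 20*t**3

Explanation: The exponent 3 on t was incorrectly written as 2: the term 20*t**3 was incorrectly written as 20*t**2
The later steps are derived from this incorrect expression, so the error originates in Step 3.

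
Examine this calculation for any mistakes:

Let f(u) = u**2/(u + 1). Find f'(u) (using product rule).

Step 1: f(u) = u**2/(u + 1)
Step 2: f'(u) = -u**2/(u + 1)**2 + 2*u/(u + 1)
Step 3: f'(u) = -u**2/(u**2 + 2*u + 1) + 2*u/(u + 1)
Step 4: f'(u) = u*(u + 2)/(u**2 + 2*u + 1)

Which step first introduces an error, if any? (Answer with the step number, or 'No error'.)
No error

All steps in this derivation are correct.
The final answer f'(u) = u*(u + 2)/(u**2 + 2*u + 1) is valid.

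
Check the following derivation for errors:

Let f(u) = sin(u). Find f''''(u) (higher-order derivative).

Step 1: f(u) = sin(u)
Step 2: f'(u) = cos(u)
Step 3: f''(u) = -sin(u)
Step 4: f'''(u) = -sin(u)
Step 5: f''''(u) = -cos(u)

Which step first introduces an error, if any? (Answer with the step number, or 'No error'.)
Step 4

Step 4 is incorrect due to a wrong trig function.
The step shows: -sin(u)
The correct value should be: -cos(u)

Explanation: cos(u) was incorrectly written as sin(u): the term -cos(u) was incorrectly written as -sin(u)
The later steps are derived from this incorrect expression, so the error originates in Step 4.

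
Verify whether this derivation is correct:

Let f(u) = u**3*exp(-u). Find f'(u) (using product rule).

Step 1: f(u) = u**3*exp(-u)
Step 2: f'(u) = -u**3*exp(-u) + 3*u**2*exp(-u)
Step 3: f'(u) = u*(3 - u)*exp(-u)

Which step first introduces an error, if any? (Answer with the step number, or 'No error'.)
Step 3

Step 3 is incorrect due to a wrong exponent.
The step shows: u*(3 - u)*exp(-u)
The correct value should be: u**2*(3 - u)*exp(-u)

Explanation: The exponent 2 on u was incorrectly written as 1: the term u**2*(3 - u)*exp(-u) was incorrectly written as u*(3 - u)*exp(-u)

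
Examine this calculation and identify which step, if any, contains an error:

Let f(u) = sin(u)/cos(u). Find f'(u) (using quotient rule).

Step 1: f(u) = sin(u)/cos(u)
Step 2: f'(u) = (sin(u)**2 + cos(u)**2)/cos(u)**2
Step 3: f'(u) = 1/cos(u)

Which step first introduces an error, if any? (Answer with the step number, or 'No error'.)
Step 3

Step 3 is incorrect due to a wrong exponent.
The step shows: 1/cos(u)
The correct value should be: cos(u)**(-2)

Explanation: The exponent -2 on cos(u) was incorrectly written as -1: the term cos(u)**(-2) was incorrectly written as 1/cos(u)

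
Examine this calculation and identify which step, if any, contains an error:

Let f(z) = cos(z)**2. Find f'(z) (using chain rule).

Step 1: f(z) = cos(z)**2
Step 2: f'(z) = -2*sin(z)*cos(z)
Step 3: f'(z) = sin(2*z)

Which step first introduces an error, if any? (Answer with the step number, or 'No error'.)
Step 3

Step 3 is incorrect due to a sign flip.
The step shows: sin(2*z)
The correct value should be: -sin(2*z)

Explanation: The sign of the whole expression was flipped: the term -sin(2*z) was incorrectly written as sin(2*z)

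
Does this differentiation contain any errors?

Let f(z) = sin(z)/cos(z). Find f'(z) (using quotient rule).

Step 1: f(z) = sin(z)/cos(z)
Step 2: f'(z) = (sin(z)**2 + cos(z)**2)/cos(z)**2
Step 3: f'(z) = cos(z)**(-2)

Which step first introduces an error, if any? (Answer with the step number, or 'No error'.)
No error

All steps in this derivation are correct.
The final answer f'(z) = cos(z)**(-2) is valid.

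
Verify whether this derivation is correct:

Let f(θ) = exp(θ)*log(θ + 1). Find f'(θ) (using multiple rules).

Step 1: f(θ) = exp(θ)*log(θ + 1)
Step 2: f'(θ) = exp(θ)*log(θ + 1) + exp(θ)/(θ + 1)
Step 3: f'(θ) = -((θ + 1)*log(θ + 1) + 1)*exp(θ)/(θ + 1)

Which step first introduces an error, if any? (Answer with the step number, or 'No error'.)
Step 3

Step 3 is incorrect due to a sign flip.
The step shows: -((θ + 1)*log(θ + 1) + 1)*exp(θ)/(θ + 1)
The correct value should be: ((θ + 1)*log(θ + 1) + 1)*exp(θ)/(θ + 1)

Explanation: The sign of the whole expression was flipped: the term ((θ + 1)*log(θ + 1) + 1)*exp(θ)/(θ + 1) was incorrectly written as -((θ + 1)*log(θ + 1) + 1)*exp(θ)/(θ + 1)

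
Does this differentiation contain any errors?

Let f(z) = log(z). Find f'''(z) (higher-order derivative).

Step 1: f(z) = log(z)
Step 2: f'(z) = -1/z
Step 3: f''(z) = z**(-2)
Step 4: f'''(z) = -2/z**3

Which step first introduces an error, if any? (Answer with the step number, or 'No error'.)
Step 2

Step 2 is incorrect due to a sign flip.
The step shows: -1/z
The correct value should be: 1/z

Explanation: The sign of the whole expression was flipped: the term 1/z was incorrectly written as -1/z
The later steps are derived from this incorrect expression, so the error originates in Step 2.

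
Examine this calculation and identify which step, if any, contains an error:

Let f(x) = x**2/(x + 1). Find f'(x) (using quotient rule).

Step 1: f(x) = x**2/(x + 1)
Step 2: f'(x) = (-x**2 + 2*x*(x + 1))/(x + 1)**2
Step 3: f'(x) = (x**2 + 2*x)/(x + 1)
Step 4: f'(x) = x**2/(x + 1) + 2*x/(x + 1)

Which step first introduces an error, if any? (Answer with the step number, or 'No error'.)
Step 3

Step 3 is incorrect due to a wrong exponent.
The step shows: (x**2 + 2*x)/(x + 1)
The correct value should be: (x**2 + 2*x)/(x + 1)**2

Explanation: The exponent -2 on x + 1 was incorrectly written as -1: the term (x**2 + 2*x)/(x + 1)**2 was incorrectly written as (x**2 + 2*x)/(x + 1)
The later steps are derived from this incorrect expression, so the error originates in Step 3.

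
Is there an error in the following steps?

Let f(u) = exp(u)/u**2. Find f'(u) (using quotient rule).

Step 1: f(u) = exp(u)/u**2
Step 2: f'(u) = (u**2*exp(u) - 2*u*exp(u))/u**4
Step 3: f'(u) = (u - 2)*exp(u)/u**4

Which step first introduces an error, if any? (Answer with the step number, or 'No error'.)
Step 3

Step 3 is incorrect due to a wrong exponent.
The step shows: (u - 2)*exp(u)/u**4
The correct value should be: (u - 2)*exp(u)/u**3

Explanation: The exponent -3 on u was incorrectly written as -4: the term (u - 2)*exp(u)/u**3 was incorrectly written as (u - 2)*exp(u)/u**4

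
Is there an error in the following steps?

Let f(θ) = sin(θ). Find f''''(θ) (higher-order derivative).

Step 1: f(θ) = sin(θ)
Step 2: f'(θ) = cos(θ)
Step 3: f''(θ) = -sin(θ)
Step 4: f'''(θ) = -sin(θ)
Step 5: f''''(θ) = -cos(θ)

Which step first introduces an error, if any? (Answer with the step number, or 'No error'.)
Step 4

Step 4 is incorrect due to a wrong trig function.
The step shows: -sin(θ)
The correct value should be: -cos(θ)

Explanation: cos(θ) was incorrectly written as sin(θ): the term -cos(θ) was incorrectly written as -sin(θ)
The later steps are derived from this incorrect expression, so the error originates in Step 4.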